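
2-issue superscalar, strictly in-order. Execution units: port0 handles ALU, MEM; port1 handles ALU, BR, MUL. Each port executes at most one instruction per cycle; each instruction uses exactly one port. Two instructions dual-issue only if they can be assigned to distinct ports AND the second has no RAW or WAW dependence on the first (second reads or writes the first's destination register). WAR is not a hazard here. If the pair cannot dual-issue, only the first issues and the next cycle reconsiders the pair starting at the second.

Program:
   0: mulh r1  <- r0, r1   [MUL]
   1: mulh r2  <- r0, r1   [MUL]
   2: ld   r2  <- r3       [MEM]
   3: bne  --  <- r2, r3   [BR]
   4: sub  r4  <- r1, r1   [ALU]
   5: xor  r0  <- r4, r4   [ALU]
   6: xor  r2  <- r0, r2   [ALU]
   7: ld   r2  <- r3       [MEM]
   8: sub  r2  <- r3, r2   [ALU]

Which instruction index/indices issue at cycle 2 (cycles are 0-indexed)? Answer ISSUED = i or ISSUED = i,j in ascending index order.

c0: i0 mulh.MUL  no-port MUL/MUL
c1: i1 mulh.MUL  WAW r2
c2: i2 ld.MEM  RAW r2
c3: i3+i4 bne.BR;sub.ALU  pair
c4: i5 xor.ALU  RAW r0
c5: i6 xor.ALU  WAW r2
c6: i7 ld.MEM  RAW+WAW r2
c7: i8 sub.ALU  tail

ISSUED = 2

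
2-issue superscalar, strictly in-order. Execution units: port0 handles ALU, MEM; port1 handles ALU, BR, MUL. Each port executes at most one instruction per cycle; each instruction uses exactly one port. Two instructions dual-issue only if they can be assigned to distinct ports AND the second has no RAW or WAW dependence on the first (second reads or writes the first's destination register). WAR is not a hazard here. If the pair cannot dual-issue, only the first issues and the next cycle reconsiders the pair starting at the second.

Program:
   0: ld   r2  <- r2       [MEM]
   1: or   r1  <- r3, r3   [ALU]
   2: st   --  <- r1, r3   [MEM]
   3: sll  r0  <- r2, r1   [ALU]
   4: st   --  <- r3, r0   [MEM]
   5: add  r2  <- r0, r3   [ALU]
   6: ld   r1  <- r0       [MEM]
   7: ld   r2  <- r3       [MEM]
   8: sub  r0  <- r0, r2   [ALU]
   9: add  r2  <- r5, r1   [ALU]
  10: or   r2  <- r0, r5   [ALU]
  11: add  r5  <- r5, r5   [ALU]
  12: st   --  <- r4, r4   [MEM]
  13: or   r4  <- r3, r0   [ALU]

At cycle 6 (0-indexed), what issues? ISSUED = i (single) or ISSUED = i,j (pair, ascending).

[0] i0+i1  ld;or  -- 2-wide
[1] i2+i3  st;sll  -- 2-wide
[2] i4+i5  st;add  -- 2-wide
[3] i6  ld  -- no-port MEM/MEM
[4] i7  ld  -- RAW r2
[5] i8+i9  sub;add  -- 2-wide
[6] i10+i11  or;add  -- 2-wide
[7] i12+i13  st;or  -- 2-wide

ISSUED = 10,11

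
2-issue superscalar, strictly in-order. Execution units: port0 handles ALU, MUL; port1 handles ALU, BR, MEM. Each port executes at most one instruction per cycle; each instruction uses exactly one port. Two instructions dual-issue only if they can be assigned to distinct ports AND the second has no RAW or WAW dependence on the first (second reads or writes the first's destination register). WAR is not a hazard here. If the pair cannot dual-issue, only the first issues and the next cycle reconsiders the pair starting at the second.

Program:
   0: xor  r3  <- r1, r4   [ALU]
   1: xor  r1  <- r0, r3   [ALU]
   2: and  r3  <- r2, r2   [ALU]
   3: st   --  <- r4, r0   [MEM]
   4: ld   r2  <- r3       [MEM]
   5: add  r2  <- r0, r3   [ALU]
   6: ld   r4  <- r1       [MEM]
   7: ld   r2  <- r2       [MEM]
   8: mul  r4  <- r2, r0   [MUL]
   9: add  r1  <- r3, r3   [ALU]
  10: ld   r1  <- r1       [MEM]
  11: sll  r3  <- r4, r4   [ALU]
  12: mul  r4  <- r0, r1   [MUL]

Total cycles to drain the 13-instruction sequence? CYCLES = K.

CYCLES = 9

c0: i0 xor  RAW r3
c1: i1+i2 xor;and  dual
c2: i3 st  no-port MEM/MEM
c3: i4 ld  WAW r2
c4: i5+i6 add;ld  dual
c5: i7 ld  RAW r2
c6: i8+i9 mul;add  dual
c7: i10+i11 ld;sll  dual
c8: i12 mul  tail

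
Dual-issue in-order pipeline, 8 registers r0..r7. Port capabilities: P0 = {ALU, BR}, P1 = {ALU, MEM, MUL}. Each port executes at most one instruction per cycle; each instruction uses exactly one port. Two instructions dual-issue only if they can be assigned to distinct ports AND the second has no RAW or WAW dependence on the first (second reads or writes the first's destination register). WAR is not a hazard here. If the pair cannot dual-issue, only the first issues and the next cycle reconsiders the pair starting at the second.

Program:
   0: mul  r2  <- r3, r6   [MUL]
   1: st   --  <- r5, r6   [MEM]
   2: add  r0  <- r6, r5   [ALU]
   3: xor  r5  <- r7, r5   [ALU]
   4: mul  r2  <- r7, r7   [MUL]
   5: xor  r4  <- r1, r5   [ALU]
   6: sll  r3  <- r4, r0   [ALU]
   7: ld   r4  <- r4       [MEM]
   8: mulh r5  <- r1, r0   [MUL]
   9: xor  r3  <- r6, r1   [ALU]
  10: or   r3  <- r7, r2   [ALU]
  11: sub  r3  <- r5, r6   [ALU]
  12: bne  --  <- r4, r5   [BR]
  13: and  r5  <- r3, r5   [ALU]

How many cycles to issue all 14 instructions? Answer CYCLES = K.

CYCLES = 9

0. mul @i0  | no-port MUL/MEM
1. st/add @i1/i2  | 2-wide
2. xor/mul @i3/i4  | 2-wide
3. xor @i5  | RAW r4
4. sll/ld @i6/i7  | 2-wide
5. mulh/xor @i8/i9  | 2-wide
6. or @i10  | WAW r3
7. sub/bne @i11/i12  | 2-wide
8. and @i13  | tail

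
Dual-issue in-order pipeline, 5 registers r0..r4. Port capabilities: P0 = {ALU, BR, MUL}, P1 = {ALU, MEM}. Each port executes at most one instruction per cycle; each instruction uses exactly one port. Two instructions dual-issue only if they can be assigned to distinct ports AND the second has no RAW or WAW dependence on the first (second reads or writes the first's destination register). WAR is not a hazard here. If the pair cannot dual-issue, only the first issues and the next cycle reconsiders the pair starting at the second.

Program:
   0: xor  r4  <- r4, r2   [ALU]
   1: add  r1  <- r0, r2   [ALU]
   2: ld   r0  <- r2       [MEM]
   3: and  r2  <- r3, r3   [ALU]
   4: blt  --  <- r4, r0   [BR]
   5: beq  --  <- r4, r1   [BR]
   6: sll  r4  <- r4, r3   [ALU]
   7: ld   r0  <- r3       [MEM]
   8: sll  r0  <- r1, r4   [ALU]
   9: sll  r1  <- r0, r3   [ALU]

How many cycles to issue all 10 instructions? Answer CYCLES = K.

CYCLES = 7

0. xor+add @i0+i1  | pair
1. ld+and @i2+i3  | pair
2. blt @i4  | no-port BR/BR
3. beq+sll @i5+i6  | pair
4. ld @i7  | WAW r0
5. sll @i8  | RAW r0
6. sll @i9  | tail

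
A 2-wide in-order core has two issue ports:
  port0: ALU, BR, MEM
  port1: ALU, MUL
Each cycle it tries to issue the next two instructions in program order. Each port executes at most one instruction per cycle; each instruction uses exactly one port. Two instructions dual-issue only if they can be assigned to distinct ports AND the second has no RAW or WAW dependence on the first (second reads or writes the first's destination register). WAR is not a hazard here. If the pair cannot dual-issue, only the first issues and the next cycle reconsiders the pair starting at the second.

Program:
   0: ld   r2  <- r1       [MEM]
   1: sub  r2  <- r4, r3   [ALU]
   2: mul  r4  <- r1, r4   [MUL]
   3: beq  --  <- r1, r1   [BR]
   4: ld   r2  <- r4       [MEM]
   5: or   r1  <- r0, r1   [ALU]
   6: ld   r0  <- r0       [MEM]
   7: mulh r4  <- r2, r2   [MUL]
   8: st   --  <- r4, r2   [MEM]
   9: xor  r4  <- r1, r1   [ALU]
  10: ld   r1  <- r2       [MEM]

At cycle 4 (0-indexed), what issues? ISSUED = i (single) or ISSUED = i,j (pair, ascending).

ISSUED = 6,7

c0: i0 ld  WAW r2
c1: i1,i2 sub+mul  dual
c2: i3 beq  no-port BR/MEM
c3: i4,i5 ld+or  dual
c4: i6,i7 ld+mulh  dual
c5: i8,i9 st+xor  dual
c6: i10 ld  tail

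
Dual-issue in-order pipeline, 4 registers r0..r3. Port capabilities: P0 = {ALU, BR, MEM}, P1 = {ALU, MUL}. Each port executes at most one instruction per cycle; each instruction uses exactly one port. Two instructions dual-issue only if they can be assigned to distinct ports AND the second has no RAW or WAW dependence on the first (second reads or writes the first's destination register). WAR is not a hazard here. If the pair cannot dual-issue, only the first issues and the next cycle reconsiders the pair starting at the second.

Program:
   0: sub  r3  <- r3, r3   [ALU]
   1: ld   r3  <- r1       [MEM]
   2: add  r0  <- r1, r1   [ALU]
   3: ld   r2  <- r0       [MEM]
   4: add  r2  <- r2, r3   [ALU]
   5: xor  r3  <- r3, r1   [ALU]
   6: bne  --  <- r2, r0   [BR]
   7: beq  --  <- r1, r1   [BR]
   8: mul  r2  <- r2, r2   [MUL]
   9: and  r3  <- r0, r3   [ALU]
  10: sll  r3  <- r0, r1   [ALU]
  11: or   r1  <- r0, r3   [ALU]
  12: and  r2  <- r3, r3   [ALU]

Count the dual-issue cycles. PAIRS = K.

[0] i0  sub.ALU  -- WAW r3
[1] i1,i2  ld.MEM+add.ALU  -- 2-wide
[2] i3  ld.MEM  -- RAW+WAW r2
[3] i4,i5  add.ALU+xor.ALU  -- 2-wide
[4] i6  bne.BR  -- no-port BR/BR
[5] i7,i8  beq.BR+mul.MUL  -- 2-wide
[6] i9  and.ALU  -- WAW r3
[7] i10  sll.ALU  -- RAW r3
[8] i11,i12  or.ALU+and.ALU  -- 2-wide

PAIRS = 4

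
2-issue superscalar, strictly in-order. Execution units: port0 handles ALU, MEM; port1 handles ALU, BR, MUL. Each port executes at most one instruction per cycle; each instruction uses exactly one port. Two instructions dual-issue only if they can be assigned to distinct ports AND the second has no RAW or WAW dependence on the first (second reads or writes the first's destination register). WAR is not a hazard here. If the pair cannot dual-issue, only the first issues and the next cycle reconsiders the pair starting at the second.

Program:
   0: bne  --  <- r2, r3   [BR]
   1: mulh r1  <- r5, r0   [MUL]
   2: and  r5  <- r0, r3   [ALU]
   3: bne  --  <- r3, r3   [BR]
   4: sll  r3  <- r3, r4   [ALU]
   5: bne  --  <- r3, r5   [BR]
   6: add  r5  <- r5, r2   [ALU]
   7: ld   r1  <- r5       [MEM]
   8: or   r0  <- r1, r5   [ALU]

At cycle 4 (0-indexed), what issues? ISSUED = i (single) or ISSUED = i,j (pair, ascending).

#0 head=0: bne i0 no-port BR/MUL
#1 head=1: mulh+and i1&i2 pair
#2 head=3: bne+sll i3&i4 pair
#3 head=5: bne+add i5&i6 pair
#4 head=7: ld i7 RAW r1
#5 head=8: or i8 tail

ISSUED = 7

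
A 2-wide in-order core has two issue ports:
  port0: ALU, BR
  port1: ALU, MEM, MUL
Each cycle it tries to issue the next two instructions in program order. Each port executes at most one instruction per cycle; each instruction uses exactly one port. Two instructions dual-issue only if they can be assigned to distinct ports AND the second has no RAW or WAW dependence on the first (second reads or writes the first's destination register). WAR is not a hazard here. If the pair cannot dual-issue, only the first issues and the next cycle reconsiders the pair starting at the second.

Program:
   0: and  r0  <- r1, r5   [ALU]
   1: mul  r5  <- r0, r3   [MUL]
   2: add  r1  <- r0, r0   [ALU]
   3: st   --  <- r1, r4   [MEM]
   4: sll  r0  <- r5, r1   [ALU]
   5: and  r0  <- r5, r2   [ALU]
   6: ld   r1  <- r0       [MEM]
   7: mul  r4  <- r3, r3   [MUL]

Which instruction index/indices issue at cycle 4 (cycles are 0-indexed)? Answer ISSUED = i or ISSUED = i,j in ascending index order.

  cy0 -> i0 (and.ALU) RAW r0
  cy1 -> i1/i2 (mul.MUL add.ALU) pair
  cy2 -> i3/i4 (st.MEM sll.ALU) pair
  cy3 -> i5 (and.ALU) RAW r0
  cy4 -> i6 (ld.MEM) no-port MEM/MUL
  cy5 -> i7 (mul.MUL) tail

ISSUED = 6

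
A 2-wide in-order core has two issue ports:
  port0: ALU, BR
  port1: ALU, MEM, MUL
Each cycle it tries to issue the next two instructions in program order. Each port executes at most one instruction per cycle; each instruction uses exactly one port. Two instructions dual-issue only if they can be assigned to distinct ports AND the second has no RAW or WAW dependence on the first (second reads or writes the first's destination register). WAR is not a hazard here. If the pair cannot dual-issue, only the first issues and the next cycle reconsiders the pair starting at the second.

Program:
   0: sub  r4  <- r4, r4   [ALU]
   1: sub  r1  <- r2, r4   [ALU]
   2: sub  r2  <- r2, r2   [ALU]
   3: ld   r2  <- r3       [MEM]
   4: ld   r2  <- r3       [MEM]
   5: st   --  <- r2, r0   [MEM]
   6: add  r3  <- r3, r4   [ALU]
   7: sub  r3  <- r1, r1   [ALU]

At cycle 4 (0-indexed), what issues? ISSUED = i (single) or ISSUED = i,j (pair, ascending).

#0 head=0: sub.ALU i0 RAW r4
#1 head=1: sub.ALU sub.ALU i1&i2 dual
#2 head=3: ld.MEM i3 no-port MEM/MEM
#3 head=4: ld.MEM i4 no-port MEM/MEM
#4 head=5: st.MEM add.ALU i5&i6 dual
#5 head=7: sub.ALU i7 tail

ISSUED = 5,6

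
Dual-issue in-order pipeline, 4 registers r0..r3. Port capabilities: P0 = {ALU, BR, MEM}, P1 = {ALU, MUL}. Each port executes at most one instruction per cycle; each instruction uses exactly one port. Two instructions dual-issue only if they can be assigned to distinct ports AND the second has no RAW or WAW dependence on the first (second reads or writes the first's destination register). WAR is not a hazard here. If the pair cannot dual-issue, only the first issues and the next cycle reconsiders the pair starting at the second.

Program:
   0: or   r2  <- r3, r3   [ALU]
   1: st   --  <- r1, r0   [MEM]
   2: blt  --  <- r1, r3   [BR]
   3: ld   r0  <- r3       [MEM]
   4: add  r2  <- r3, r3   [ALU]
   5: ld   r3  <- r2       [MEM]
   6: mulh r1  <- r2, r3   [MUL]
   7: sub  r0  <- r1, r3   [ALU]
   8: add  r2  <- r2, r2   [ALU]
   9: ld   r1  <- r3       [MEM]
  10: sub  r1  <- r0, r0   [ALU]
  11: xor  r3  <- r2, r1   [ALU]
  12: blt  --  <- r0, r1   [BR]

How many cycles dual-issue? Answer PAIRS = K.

PAIRS = 4

c0: i0,i1 or+st  dual
c1: i2 blt  no-port BR/MEM
c2: i3,i4 ld+add  dual
c3: i5 ld  RAW r3
c4: i6 mulh  RAW r1
c5: i7,i8 sub+add  dual
c6: i9 ld  WAW r1
c7: i10 sub  RAW r1
c8: i11,i12 xor+blt  dual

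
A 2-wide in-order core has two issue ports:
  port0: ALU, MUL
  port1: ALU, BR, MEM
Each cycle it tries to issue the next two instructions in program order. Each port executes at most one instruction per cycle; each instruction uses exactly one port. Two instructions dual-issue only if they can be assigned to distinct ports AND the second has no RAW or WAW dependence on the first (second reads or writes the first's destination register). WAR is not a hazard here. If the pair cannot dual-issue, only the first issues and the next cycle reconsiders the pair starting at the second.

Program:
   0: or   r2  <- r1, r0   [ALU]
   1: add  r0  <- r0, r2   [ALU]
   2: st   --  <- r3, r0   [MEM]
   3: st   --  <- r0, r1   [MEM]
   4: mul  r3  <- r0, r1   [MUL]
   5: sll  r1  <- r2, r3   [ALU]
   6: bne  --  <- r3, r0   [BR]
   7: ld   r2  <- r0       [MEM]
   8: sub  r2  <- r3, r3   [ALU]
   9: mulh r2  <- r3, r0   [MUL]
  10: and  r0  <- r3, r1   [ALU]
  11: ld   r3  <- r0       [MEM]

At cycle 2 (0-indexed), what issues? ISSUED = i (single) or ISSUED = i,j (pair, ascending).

t=0 i0:or ; RAW r2
t=1 i1:add ; RAW r0
t=2 i2:st ; no-port MEM/MEM
t=3 i3/i4:st;mul ; 2-wide
t=4 i5/i6:sll;bne ; 2-wide
t=5 i7:ld ; WAW r2
t=6 i8:sub ; WAW r2
t=7 i9/i10:mulh;and ; 2-wide
t=8 i11:ld ; tail

ISSUED = 2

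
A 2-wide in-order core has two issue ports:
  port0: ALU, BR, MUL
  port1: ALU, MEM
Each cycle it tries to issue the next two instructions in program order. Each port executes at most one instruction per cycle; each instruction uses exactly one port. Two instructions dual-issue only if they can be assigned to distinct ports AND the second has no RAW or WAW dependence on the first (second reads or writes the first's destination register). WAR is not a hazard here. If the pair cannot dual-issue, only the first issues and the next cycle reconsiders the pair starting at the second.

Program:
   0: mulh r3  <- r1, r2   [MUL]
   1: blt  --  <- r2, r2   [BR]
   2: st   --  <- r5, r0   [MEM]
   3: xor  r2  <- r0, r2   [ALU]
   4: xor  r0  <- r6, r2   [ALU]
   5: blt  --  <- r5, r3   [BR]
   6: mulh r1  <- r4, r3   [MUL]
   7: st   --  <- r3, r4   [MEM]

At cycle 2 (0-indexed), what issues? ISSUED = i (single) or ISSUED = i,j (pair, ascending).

[0] i0  mulh.MUL  -- no-port MUL/BR
[1] i1/i2  blt.BR st.MEM  -- pair
[2] i3  xor.ALU  -- RAW r2
[3] i4/i5  xor.ALU blt.BR  -- pair
[4] i6/i7  mulh.MUL st.MEM  -- pair

ISSUED = 3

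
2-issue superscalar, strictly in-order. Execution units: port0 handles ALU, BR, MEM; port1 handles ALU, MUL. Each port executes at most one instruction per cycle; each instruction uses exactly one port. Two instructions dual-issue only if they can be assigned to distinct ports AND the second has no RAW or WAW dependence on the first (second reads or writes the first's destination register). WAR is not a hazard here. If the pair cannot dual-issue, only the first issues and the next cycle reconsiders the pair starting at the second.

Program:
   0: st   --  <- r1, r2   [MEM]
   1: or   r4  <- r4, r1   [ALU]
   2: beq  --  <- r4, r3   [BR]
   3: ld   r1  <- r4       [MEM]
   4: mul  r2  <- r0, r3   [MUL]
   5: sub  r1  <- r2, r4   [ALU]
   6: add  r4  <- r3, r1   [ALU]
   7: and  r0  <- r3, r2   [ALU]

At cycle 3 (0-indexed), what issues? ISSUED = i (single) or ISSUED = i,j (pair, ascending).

c0: i0/i1 st or  2-wide
c1: i2 beq  no-port BR/MEM
c2: i3/i4 ld mul  2-wide
c3: i5 sub  RAW r1
c4: i6/i7 add and  2-wide

ISSUED = 5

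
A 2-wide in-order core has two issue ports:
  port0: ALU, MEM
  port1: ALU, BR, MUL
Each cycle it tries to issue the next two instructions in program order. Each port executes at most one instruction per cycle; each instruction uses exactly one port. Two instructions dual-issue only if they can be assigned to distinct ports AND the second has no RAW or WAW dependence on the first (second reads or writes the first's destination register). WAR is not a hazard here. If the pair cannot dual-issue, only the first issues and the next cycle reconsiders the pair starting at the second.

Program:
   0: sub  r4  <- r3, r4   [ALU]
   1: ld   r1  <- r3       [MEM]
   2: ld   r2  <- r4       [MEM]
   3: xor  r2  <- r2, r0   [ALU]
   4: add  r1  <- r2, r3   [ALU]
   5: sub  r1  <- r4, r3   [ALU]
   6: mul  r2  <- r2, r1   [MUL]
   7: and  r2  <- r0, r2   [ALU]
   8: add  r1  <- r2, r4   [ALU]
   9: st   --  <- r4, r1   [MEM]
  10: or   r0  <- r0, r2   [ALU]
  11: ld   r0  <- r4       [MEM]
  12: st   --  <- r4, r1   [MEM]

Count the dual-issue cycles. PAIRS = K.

0. sub.ALU;ld.MEM @i0+i1  | pair
1. ld.MEM @i2  | RAW+WAW r2
2. xor.ALU @i3  | RAW r2
3. add.ALU @i4  | WAW r1
4. sub.ALU @i5  | RAW r1
5. mul.MUL @i6  | RAW+WAW r2
6. and.ALU @i7  | RAW r2
7. add.ALU @i8  | RAW r1
8. st.MEM;or.ALU @i9+i10  | pair
9. ld.MEM @i11  | no-port MEM/MEM
10. st.MEM @i12  | tail

PAIRS = 2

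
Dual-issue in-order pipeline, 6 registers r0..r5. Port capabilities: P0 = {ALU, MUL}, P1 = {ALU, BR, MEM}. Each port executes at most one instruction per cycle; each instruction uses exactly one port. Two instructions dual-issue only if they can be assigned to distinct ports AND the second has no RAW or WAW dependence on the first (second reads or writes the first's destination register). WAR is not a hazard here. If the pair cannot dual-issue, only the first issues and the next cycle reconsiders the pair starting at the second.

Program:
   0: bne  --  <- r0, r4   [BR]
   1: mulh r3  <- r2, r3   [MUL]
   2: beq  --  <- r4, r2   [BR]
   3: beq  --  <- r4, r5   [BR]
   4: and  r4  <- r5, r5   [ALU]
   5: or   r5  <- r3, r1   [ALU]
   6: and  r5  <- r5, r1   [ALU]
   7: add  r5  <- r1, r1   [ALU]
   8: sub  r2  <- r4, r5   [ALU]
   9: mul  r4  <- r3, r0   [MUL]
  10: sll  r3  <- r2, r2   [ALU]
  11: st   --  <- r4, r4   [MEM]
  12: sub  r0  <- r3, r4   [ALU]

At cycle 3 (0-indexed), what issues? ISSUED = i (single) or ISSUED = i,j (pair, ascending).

ISSUED = 5

#0 head=0: bne mulh i0&i1 pair
#1 head=2: beq i2 no-port BR/BR
#2 head=3: beq and i3&i4 pair
#3 head=5: or i5 RAW+WAW r5
#4 head=6: and i6 WAW r5
#5 head=7: add i7 RAW r5
#6 head=8: sub mul i8&i9 pair
#7 head=10: sll st i10&i11 pair
#8 head=12: sub i12 tail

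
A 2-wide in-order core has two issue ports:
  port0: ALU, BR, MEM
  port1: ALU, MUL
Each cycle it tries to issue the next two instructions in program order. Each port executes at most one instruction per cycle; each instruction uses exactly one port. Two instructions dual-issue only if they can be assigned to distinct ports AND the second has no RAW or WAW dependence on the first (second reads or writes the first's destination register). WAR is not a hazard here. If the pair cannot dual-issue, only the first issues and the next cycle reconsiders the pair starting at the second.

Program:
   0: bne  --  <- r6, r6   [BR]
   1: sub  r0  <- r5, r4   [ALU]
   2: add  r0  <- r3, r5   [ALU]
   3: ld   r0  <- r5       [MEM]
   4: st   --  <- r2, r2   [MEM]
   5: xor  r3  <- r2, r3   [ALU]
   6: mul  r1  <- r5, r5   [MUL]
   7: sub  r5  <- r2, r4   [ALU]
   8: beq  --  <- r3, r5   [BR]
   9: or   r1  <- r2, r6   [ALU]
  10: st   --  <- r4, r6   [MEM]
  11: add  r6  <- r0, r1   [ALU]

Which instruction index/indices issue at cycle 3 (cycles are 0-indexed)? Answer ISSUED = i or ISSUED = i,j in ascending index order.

ISSUED = 4,5

t=0 i0+i1:bne+sub ; 2-wide
t=1 i2:add ; WAW r0
t=2 i3:ld ; no-port MEM/MEM
t=3 i4+i5:st+xor ; 2-wide
t=4 i6+i7:mul+sub ; 2-wide
t=5 i8+i9:beq+or ; 2-wide
t=6 i10+i11:st+add ; 2-wide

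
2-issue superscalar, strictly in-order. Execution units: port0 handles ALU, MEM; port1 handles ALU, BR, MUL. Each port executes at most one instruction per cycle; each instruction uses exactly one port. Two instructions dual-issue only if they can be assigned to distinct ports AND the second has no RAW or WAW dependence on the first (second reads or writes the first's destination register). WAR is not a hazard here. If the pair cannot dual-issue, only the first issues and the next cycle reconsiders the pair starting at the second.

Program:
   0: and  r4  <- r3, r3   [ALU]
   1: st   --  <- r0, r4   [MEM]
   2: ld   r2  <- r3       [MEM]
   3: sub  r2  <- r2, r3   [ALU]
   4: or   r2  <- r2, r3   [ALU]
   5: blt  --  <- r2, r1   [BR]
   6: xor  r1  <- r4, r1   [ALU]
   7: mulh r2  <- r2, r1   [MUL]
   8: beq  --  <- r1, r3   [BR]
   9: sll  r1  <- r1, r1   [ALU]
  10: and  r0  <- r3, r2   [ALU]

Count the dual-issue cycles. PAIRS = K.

[0] i0  and  -- RAW r4
[1] i1  st  -- no-port MEM/MEM
[2] i2  ld  -- RAW+WAW r2
[3] i3  sub  -- RAW+WAW r2
[4] i4  or  -- RAW r2
[5] i5,i6  blt/xor  -- pair
[6] i7  mulh  -- no-port MUL/BR
[7] i8,i9  beq/sll  -- pair
[8] i10  and  -- tail

PAIRS = 2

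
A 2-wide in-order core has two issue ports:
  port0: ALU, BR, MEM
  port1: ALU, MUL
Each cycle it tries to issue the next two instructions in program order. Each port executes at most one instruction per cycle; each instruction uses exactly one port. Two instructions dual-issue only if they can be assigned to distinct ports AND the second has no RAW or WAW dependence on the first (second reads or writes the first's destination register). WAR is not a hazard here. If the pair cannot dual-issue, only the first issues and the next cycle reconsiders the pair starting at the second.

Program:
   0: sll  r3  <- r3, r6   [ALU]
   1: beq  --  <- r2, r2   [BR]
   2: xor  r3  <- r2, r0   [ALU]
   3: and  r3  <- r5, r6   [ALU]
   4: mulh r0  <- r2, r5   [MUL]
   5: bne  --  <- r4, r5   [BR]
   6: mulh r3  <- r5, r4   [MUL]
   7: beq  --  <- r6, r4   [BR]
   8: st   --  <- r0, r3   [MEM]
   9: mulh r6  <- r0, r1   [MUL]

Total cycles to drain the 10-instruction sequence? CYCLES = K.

  cy0 -> i0+i1 (sll.ALU beq.BR) pair
  cy1 -> i2 (xor.ALU) WAW r3
  cy2 -> i3+i4 (and.ALU mulh.MUL) pair
  cy3 -> i5+i6 (bne.BR mulh.MUL) pair
  cy4 -> i7 (beq.BR) no-port BR/MEM
  cy5 -> i8+i9 (st.MEM mulh.MUL) pair

CYCLES = 6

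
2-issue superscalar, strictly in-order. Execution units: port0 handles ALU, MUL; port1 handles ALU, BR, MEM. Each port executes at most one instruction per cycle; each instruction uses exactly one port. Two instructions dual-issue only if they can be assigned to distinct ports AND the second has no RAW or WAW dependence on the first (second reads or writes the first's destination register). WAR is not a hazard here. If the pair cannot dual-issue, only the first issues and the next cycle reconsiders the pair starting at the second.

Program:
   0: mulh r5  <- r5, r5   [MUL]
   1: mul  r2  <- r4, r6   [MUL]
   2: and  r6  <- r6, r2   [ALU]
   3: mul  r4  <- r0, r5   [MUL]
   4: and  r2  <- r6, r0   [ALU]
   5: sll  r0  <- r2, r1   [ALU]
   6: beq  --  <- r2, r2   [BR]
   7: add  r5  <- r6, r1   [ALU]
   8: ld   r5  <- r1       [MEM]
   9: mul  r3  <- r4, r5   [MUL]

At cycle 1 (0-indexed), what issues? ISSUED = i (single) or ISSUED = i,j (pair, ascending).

ISSUED = 1

[0] i0  mulh.MUL  -- no-port MUL/MUL
[1] i1  mul.MUL  -- RAW r2
[2] i2/i3  and.ALU/mul.MUL  -- pair
[3] i4  and.ALU  -- RAW r2
[4] i5/i6  sll.ALU/beq.BR  -- pair
[5] i7  add.ALU  -- WAW r5
[6] i8  ld.MEM  -- RAW r5
[7] i9  mul.MUL  -- tail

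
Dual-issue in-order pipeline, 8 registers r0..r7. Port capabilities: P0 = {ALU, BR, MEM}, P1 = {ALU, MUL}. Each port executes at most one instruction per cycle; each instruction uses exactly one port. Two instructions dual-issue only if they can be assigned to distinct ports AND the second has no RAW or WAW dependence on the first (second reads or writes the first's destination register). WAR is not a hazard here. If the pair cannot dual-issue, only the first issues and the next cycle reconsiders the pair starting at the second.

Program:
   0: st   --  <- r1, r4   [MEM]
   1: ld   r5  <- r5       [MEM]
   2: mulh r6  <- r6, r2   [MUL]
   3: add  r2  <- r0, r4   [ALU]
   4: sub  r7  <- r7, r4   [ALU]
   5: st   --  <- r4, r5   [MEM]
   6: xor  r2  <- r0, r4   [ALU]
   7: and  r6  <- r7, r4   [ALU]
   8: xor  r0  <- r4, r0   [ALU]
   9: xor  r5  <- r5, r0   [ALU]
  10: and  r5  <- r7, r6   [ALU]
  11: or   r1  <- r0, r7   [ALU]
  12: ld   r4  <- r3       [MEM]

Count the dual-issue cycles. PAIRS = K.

PAIRS = 5

  cy0 -> i0 (st) no-port MEM/MEM
  cy1 -> i1&i2 (ld;mulh) dual
  cy2 -> i3&i4 (add;sub) dual
  cy3 -> i5&i6 (st;xor) dual
  cy4 -> i7&i8 (and;xor) dual
  cy5 -> i9 (xor) WAW r5
  cy6 -> i10&i11 (and;or) dual
  cy7 -> i12 (ld) tail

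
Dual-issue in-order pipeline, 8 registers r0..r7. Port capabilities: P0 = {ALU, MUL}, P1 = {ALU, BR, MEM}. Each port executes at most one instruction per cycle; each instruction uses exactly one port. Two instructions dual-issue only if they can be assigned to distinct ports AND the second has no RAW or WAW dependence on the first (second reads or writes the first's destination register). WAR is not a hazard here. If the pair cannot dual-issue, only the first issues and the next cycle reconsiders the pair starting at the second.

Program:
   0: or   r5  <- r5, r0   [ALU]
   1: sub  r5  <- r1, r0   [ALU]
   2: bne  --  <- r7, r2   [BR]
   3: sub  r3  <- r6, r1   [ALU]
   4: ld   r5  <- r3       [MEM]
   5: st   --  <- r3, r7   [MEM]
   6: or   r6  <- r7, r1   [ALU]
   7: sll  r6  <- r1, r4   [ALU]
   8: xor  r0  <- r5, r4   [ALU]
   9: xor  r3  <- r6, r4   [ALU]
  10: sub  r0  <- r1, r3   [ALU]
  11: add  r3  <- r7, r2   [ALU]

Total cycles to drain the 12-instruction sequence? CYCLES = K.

CYCLES = 8

t=0 i0:or.ALU ; WAW r5
t=1 i1+i2:sub.ALU/bne.BR ; dual
t=2 i3:sub.ALU ; RAW r3
t=3 i4:ld.MEM ; no-port MEM/MEM
t=4 i5+i6:st.MEM/or.ALU ; dual
t=5 i7+i8:sll.ALU/xor.ALU ; dual
t=6 i9:xor.ALU ; RAW r3
t=7 i10+i11:sub.ALU/add.ALU ; dual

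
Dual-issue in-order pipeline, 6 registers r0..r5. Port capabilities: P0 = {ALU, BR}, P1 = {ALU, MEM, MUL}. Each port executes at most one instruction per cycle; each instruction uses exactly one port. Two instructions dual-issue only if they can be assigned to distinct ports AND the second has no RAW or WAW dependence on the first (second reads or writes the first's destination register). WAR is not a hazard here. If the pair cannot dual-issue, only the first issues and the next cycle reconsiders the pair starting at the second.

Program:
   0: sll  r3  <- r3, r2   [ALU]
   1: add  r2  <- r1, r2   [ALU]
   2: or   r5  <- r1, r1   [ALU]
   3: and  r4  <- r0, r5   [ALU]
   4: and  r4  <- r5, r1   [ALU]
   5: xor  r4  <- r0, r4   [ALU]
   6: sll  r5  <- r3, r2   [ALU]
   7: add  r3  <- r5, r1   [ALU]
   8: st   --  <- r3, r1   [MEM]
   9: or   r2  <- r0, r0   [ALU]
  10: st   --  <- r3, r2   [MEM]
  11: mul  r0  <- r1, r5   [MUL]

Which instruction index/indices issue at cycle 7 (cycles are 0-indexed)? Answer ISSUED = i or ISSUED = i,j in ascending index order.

#0 head=0: sll add i0,i1 dual
#1 head=2: or i2 RAW r5
#2 head=3: and i3 WAW r4
#3 head=4: and i4 RAW+WAW r4
#4 head=5: xor sll i5,i6 dual
#5 head=7: add i7 RAW r3
#6 head=8: st or i8,i9 dual
#7 head=10: st i10 no-port MEM/MUL
#8 head=11: mul i11 tail

ISSUED = 10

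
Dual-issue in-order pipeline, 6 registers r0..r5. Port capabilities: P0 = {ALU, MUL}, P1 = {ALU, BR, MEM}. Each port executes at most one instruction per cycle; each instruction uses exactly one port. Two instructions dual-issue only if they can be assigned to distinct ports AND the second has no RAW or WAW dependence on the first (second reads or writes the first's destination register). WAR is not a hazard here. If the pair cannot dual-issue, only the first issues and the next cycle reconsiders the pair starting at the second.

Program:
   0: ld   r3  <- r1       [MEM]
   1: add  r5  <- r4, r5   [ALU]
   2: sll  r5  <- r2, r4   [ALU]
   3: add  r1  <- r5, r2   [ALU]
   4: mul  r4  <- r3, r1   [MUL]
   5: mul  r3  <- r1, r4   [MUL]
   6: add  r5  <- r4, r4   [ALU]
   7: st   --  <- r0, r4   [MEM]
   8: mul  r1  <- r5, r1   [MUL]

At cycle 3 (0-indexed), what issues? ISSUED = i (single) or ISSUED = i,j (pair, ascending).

0. ld add @i0,i1  | pair
1. sll @i2  | RAW r5
2. add @i3  | RAW r1
3. mul @i4  | no-port MUL/MUL
4. mul add @i5,i6  | pair
5. st mul @i7,i8  | pair

ISSUED = 4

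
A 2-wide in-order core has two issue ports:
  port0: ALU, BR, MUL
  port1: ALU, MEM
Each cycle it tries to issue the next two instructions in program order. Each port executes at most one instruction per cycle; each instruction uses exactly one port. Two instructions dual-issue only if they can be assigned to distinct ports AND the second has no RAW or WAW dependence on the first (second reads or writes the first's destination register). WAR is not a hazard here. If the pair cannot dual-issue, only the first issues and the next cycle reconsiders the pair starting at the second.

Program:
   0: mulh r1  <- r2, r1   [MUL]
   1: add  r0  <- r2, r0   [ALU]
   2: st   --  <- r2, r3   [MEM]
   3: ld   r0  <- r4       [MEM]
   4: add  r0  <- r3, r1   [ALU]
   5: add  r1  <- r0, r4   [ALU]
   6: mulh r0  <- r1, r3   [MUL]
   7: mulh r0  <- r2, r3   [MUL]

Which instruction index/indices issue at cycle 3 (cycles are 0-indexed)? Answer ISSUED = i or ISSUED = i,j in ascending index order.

#0 head=0: mulh.MUL/add.ALU i0&i1 dual
#1 head=2: st.MEM i2 no-port MEM/MEM
#2 head=3: ld.MEM i3 WAW r0
#3 head=4: add.ALU i4 RAW r0
#4 head=5: add.ALU i5 RAW r1
#5 head=6: mulh.MUL i6 no-port MUL/MUL
#6 head=7: mulh.MUL i7 tail

ISSUED = 4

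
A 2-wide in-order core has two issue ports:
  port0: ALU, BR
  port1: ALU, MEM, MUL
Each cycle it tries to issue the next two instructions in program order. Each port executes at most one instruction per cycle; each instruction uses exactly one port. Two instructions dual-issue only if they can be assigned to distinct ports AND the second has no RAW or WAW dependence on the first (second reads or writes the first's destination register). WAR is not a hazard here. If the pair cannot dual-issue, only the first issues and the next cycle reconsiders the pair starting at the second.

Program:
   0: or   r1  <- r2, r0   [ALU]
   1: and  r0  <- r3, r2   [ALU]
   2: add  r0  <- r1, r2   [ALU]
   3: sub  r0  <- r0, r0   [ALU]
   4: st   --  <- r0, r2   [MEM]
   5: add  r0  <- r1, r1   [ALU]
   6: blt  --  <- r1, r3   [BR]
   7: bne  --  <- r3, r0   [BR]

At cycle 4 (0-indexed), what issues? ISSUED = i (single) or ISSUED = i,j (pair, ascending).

t=0 i0,i1:or and ; 2-wide
t=1 i2:add ; RAW+WAW r0
t=2 i3:sub ; RAW r0
t=3 i4,i5:st add ; 2-wide
t=4 i6:blt ; no-port BR/BR
t=5 i7:bne ; tail

ISSUED = 6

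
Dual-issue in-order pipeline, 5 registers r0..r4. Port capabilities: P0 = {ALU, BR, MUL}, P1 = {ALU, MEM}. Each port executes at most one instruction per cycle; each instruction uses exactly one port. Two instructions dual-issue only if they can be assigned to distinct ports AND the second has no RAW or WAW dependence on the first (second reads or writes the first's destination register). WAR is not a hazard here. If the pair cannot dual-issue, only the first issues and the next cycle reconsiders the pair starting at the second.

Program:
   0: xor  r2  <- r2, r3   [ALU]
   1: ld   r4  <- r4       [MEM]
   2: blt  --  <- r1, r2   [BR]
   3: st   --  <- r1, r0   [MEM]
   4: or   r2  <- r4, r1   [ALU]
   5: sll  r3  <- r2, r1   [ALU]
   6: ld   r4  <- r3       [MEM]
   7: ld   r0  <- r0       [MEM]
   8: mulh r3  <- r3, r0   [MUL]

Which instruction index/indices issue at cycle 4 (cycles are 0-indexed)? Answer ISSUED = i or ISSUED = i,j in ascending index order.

ISSUED = 6

#0 head=0: xor;ld i0&i1 2-wide
#1 head=2: blt;st i2&i3 2-wide
#2 head=4: or i4 RAW r2
#3 head=5: sll i5 RAW r3
#4 head=6: ld i6 no-port MEM/MEM
#5 head=7: ld i7 RAW r0
#6 head=8: mulh i8 tail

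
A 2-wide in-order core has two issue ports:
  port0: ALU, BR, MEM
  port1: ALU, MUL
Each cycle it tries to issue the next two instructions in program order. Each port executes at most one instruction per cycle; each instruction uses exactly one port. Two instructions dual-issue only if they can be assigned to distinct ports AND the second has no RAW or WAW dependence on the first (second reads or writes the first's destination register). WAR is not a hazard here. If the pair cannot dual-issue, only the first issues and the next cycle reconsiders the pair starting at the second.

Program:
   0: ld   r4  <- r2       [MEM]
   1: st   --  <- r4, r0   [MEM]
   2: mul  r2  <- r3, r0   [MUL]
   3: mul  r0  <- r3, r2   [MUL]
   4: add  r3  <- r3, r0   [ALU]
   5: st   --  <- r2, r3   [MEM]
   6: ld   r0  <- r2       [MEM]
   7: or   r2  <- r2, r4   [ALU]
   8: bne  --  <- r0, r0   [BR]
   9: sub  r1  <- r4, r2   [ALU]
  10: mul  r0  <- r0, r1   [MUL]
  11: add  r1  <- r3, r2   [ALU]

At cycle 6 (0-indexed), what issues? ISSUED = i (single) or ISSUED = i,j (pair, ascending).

ISSUED = 8,9

[0] i0  ld  -- no-port MEM/MEM
[1] i1+i2  st;mul  -- pair
[2] i3  mul  -- RAW r0
[3] i4  add  -- RAW r3
[4] i5  st  -- no-port MEM/MEM
[5] i6+i7  ld;or  -- pair
[6] i8+i9  bne;sub  -- pair
[7] i10+i11  mul;add  -- pair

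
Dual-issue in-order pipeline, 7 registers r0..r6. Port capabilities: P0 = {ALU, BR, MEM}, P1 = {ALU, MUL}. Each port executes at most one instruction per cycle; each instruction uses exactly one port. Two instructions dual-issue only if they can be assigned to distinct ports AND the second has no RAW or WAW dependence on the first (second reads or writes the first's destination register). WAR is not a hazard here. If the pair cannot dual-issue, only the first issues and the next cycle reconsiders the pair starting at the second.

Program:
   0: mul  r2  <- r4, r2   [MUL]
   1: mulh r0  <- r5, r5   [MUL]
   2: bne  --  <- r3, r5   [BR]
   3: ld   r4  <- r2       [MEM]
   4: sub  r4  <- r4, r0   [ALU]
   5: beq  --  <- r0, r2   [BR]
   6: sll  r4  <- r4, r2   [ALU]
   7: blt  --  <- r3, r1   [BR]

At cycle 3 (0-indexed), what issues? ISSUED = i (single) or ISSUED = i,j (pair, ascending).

  cy0 -> i0 (mul.MUL) no-port MUL/MUL
  cy1 -> i1&i2 (mulh.MUL+bne.BR) 2-wide
  cy2 -> i3 (ld.MEM) RAW+WAW r4
  cy3 -> i4&i5 (sub.ALU+beq.BR) 2-wide
  cy4 -> i6&i7 (sll.ALU+blt.BR) 2-wide

ISSUED = 4,5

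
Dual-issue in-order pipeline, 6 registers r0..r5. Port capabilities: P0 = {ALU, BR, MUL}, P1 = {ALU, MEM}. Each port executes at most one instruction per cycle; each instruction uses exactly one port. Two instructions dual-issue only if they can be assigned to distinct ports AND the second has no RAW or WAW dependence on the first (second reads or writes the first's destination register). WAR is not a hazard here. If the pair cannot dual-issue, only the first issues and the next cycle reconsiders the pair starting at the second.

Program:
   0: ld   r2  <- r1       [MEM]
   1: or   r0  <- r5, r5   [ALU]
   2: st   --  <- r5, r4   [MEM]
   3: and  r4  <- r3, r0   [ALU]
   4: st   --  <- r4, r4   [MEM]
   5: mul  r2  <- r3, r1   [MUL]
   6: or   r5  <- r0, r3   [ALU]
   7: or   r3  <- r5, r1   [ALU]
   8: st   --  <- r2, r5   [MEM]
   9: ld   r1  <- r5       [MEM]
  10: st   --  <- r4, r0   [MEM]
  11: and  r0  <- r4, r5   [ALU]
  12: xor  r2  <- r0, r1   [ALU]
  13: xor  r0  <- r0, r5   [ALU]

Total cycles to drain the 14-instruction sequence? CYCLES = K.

[0] i0/i1  ld/or  -- dual
[1] i2/i3  st/and  -- dual
[2] i4/i5  st/mul  -- dual
[3] i6  or  -- RAW r5
[4] i7/i8  or/st  -- dual
[5] i9  ld  -- no-port MEM/MEM
[6] i10/i11  st/and  -- dual
[7] i12/i13  xor/xor  -- dual

CYCLES = 8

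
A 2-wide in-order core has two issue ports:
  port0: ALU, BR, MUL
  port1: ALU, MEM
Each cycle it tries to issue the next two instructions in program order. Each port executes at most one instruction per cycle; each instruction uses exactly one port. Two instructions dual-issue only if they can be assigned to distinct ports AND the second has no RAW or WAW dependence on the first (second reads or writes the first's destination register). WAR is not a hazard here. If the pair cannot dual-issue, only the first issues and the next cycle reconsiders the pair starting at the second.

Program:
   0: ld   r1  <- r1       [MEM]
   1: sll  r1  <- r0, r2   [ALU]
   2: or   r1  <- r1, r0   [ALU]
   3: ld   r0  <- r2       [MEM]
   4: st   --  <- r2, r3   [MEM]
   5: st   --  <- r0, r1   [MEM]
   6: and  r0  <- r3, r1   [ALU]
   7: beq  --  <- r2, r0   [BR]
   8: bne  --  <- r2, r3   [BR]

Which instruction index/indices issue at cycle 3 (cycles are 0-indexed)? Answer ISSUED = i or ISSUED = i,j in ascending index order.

c0: i0 ld.MEM  WAW r1
c1: i1 sll.ALU  RAW+WAW r1
c2: i2+i3 or.ALU/ld.MEM  2-wide
c3: i4 st.MEM  no-port MEM/MEM
c4: i5+i6 st.MEM/and.ALU  2-wide
c5: i7 beq.BR  no-port BR/BR
c6: i8 bne.BR  tail

ISSUED = 4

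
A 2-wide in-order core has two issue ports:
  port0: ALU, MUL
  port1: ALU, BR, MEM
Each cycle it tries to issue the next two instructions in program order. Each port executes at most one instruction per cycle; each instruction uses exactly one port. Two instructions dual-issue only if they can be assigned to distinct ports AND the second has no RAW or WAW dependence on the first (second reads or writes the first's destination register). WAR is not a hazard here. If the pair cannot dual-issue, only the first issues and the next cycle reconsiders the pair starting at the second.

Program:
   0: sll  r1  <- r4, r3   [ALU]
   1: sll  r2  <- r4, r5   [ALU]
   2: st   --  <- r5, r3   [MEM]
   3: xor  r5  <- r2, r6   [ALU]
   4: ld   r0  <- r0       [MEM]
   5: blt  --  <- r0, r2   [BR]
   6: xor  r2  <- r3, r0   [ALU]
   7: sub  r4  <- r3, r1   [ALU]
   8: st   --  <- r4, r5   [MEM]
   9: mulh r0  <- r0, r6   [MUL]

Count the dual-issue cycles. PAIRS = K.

[0] i0/i1  sll.ALU+sll.ALU  -- 2-wide
[1] i2/i3  st.MEM+xor.ALU  -- 2-wide
[2] i4  ld.MEM  -- no-port MEM/BR
[3] i5/i6  blt.BR+xor.ALU  -- 2-wide
[4] i7  sub.ALU  -- RAW r4
[5] i8/i9  st.MEM+mulh.MUL  -- 2-wide

PAIRS = 4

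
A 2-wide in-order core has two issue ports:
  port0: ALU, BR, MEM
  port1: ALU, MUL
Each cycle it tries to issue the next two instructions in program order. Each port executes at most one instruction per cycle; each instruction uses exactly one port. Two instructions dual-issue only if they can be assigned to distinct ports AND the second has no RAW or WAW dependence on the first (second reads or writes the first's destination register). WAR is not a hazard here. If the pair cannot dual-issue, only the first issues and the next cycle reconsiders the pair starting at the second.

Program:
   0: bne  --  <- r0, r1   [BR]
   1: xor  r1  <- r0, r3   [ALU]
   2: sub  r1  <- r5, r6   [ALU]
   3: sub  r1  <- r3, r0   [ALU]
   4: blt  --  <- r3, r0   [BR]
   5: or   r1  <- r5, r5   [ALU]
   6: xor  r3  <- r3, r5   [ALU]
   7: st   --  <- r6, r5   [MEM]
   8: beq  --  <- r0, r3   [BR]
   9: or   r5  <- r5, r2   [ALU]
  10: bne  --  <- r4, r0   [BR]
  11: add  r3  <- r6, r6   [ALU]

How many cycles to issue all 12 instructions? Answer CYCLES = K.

[0] i0,i1  bne xor  -- 2-wide
[1] i2  sub  -- WAW r1
[2] i3,i4  sub blt  -- 2-wide
[3] i5,i6  or xor  -- 2-wide
[4] i7  st  -- no-port MEM/BR
[5] i8,i9  beq or  -- 2-wide
[6] i10,i11  bne add  -- 2-wide

CYCLES = 7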